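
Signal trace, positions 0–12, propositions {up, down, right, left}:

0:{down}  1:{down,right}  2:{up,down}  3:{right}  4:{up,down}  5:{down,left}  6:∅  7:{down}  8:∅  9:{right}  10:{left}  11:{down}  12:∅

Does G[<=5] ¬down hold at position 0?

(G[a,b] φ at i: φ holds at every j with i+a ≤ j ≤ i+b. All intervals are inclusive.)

Check ¬down at every j in [0,5]:
  j=0: false
  j=1: false
  j=2: false
  j=3: true
  j=4: false
  j=5: false
Fails at j=0 → formula fails.

Does not hold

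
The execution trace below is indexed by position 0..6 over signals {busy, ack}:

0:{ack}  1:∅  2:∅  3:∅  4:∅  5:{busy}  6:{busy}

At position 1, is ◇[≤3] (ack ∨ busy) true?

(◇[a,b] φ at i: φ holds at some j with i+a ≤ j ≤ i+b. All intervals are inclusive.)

Does not hold

Check (ack ∨ busy) at each j in [1,4]:
  j=1: false
  j=2: false
  j=3: false
  j=4: false
No position in the window satisfies it → formula fails.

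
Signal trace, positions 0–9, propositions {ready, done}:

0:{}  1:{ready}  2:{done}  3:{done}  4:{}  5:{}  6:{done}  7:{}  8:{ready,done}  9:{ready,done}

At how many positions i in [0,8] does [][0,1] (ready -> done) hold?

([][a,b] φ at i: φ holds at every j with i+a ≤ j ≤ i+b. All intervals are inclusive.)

7

Evaluate at each i in [0,8]:
  i=0: ✗ (fails at j=1)
  i=1: ✗ (fails at j=1)
  i=2: ✓ (all of [2,3])
  i=3: ✓ (all of [3,4])
  i=4: ✓ (all of [4,5])
  i=5: ✓ (all of [5,6])
  i=6: ✓ (all of [6,7])
  i=7: ✓ (all of [7,8])
  i=8: ✓ (all of [8,9])
Positions where it holds: {2, 3, 4, 5, 6, 7, 8} → 7.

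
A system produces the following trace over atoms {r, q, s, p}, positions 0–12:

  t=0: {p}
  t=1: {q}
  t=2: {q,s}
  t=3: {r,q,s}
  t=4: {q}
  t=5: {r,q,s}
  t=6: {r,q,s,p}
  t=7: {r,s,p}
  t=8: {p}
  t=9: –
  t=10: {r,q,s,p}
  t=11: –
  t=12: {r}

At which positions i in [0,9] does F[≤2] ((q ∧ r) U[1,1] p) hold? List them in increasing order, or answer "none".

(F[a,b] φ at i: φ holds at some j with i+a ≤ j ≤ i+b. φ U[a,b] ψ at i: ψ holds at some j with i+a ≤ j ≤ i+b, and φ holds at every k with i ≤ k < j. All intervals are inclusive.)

3, 4, 5, 6

Evaluate at each i in [0,9]:
  i=0: ✗ (none in [0,2])
  i=1: ✗ (none in [1,3])
  i=2: ✗ (none in [2,4])
  i=3: ✓ (witness j=5)
  i=4: ✓ (witness j=5)
  i=5: ✓ (witness j=5)
  i=6: ✓ (witness j=6)
  i=7: ✗ (none in [7,9])
  i=8: ✗ (none in [8,10])
  i=9: ✗ (none in [9,11])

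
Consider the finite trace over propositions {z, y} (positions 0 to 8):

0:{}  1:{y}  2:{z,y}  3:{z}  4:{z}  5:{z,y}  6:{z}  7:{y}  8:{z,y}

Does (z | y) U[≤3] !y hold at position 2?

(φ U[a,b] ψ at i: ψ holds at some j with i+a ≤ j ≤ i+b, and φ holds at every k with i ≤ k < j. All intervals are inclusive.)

True

Need some j in [2,5] with !y, and (z | y) at every k in [2,j-1].
  j=2: !y false.
  j=3: !y holds; (z | y) holds at every k in [2,2] → satisfied.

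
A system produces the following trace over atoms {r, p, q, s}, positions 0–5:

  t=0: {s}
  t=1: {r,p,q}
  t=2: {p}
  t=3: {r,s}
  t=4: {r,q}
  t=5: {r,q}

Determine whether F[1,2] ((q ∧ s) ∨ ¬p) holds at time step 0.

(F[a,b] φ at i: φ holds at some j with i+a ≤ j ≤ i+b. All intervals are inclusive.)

Does not hold

Check ((q ∧ s) ∨ ¬p) at each j in [1,2]:
  j=1: false
  j=2: false
No position in the window satisfies it → formula fails.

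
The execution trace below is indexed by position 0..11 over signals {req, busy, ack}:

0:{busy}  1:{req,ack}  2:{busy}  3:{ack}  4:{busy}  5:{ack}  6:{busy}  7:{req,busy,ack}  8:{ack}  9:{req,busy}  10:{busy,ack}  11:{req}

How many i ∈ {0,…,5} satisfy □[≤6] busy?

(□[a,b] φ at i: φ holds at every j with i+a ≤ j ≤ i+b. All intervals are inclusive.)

0

Evaluate at each i in [0,5]:
  i=0: ✗ (fails at j=1)
  i=1: ✗ (fails at j=1)
  i=2: ✗ (fails at j=3)
  i=3: ✗ (fails at j=3)
  i=4: ✗ (fails at j=5)
  i=5: ✗ (fails at j=5)
Positions where it holds: {} → 0.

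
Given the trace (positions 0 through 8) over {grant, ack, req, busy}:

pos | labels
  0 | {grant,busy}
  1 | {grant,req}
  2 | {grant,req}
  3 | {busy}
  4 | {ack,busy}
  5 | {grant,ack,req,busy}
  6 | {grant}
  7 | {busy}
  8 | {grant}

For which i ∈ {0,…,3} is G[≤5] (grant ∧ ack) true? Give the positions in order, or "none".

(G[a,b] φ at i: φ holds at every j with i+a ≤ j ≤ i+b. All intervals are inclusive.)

none

Evaluate at each i in [0,3]:
  i=0: ✗ (fails at j=0)
  i=1: ✗ (fails at j=1)
  i=2: ✗ (fails at j=2)
  i=3: ✗ (fails at j=3)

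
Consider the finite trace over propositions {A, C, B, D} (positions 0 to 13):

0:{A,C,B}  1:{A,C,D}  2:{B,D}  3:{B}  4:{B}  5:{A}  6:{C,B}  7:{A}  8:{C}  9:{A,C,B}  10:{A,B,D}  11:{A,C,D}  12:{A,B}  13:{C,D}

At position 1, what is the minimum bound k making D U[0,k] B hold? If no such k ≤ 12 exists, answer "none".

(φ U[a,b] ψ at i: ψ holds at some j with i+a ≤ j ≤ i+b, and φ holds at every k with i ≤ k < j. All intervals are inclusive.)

1

Need earliest j ≥ 1 with B, and D at every k in [1,j-1].
  j=1: rhs fails.
  j=2: rhs holds; lhs holds on [1,1]. k = 1.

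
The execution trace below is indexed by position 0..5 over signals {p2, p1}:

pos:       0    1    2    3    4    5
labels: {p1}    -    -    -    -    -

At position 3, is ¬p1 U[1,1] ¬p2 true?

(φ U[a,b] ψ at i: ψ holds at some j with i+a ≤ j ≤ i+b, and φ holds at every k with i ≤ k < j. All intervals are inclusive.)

Yes

Need some j in [4,4] with ¬p2, and ¬p1 at every k in [3,j-1].
  j=4: ¬p2 holds; ¬p1 holds at every k in [3,3] → satisfied.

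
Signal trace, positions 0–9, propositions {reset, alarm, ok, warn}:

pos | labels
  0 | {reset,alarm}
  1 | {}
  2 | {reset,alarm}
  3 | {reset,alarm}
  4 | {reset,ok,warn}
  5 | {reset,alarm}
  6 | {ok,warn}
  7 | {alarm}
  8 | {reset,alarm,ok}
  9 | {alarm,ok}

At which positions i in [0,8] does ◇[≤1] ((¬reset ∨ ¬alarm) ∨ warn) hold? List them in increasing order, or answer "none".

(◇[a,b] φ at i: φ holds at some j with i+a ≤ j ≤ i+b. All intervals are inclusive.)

Evaluate at each i in [0,8]:
  i=0: ✓ (witness j=1)
  i=1: ✓ (witness j=1)
  i=2: ✗ (none in [2,3])
  i=3: ✓ (witness j=4)
  i=4: ✓ (witness j=4)
  i=5: ✓ (witness j=6)
  i=6: ✓ (witness j=6)
  i=7: ✓ (witness j=7)
  i=8: ✓ (witness j=9)

0, 1, 3, 4, 5, 6, 7, 8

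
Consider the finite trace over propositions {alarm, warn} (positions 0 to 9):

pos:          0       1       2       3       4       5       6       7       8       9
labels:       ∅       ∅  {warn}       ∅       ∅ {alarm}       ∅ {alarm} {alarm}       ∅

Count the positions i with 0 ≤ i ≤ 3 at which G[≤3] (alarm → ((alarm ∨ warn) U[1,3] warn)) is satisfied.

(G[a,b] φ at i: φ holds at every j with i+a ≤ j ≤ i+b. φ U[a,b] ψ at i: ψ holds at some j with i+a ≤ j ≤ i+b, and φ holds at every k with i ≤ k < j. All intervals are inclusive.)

Evaluate at each i in [0,3]:
  i=0: ✓ (all of [0,3])
  i=1: ✓ (all of [1,4])
  i=2: ✗ (fails at j=5)
  i=3: ✗ (fails at j=5)
Positions where it holds: {0, 1} → 2.

2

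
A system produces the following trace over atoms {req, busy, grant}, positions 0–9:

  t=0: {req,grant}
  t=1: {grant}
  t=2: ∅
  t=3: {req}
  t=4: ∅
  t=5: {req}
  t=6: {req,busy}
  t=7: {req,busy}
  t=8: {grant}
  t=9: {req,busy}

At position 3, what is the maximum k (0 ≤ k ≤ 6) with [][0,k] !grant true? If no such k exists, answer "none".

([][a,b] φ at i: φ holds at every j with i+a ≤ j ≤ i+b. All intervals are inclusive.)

4

!grant must hold from j=3 onward; find where it first fails.
  j=3: holds
  j=4: holds
  j=5: holds
  j=6: holds
  j=7: holds
  j=8: fails
Holds on [3,7], so largest k = 4.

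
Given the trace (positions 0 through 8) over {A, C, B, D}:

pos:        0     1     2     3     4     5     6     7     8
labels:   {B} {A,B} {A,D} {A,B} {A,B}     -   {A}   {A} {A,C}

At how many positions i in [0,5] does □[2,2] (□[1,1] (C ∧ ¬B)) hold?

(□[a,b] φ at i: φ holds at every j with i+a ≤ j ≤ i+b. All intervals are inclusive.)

Evaluate at each i in [0,5]:
  i=0: ✗ (fails at j=2)
  i=1: ✗ (fails at j=3)
  i=2: ✗ (fails at j=4)
  i=3: ✗ (fails at j=5)
  i=4: ✗ (fails at j=6)
  i=5: ✓ (all of [7,7])
Positions where it holds: {5} → 1.

1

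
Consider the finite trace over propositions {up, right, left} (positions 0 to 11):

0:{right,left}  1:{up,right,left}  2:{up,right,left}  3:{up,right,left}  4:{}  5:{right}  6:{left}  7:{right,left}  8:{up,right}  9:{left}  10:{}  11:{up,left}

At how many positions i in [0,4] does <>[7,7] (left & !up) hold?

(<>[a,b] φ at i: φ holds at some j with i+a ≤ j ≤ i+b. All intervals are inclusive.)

Evaluate at each i in [0,4]:
  i=0: ✓ (witness j=7)
  i=1: ✗ (none in [8,8])
  i=2: ✓ (witness j=9)
  i=3: ✗ (none in [10,10])
  i=4: ✗ (none in [11,11])
Positions where it holds: {0, 2} → 2.

2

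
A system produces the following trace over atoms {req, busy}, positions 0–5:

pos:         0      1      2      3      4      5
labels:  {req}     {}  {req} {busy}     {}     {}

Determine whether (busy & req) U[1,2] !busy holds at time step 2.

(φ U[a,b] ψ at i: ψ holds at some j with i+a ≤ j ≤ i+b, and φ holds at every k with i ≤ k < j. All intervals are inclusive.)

Does not hold

Need some j in [3,4] with !busy, and (busy & req) at every k in [2,j-1].
  j=3: !busy false.
  j=4: !busy holds, but (busy & req) fails at k=2 → not this j.
No j in the window works → until fails.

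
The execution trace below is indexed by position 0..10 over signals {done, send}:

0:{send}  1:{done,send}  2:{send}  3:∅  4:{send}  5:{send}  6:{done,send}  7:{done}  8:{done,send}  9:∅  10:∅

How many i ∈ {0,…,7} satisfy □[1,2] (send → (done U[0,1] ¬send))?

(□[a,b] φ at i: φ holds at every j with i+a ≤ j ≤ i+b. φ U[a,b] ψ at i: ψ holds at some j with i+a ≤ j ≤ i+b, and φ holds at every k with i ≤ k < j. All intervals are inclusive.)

Evaluate at each i in [0,7]:
  i=0: ✗ (fails at j=1)
  i=1: ✗ (fails at j=2)
  i=2: ✗ (fails at j=4)
  i=3: ✗ (fails at j=4)
  i=4: ✗ (fails at j=5)
  i=5: ✓ (all of [6,7])
  i=6: ✓ (all of [7,8])
  i=7: ✓ (all of [8,9])
Positions where it holds: {5, 6, 7} → 3.

3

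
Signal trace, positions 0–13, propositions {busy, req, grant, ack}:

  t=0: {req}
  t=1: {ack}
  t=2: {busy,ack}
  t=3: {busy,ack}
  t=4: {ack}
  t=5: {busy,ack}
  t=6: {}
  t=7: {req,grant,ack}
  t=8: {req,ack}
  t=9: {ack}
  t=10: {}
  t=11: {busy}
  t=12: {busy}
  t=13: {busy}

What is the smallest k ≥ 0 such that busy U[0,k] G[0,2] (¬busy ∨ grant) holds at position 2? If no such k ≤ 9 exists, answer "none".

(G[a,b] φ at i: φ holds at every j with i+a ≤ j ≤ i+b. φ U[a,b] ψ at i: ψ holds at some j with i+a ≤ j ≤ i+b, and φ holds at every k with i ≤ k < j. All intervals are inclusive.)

Need earliest j ≥ 2 with G[0,2] (¬busy ∨ grant), and busy at every k in [2,j-1].
  j=2: rhs fails.
  j=3: rhs fails.
  j=4: rhs fails.
  j=5: rhs fails.
  j=6: rhs holds but lhs fails at k=4.
  j=7: rhs holds but lhs fails at k=4.
  j=8: rhs holds but lhs fails at k=4.
  j=9: rhs fails.
  j=10: rhs fails.
  j=11: rhs fails.
No witness within the range → none.

none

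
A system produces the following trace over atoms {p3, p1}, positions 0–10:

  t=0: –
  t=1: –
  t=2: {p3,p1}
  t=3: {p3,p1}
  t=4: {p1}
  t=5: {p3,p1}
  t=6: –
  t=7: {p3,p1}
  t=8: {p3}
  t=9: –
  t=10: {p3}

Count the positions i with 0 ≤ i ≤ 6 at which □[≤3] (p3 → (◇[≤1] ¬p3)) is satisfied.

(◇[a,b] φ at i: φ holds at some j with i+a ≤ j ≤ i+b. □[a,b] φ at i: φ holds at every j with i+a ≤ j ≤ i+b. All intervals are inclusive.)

Evaluate at each i in [0,6]:
  i=0: ✗ (fails at j=2)
  i=1: ✗ (fails at j=2)
  i=2: ✗ (fails at j=2)
  i=3: ✓ (all of [3,6])
  i=4: ✗ (fails at j=7)
  i=5: ✗ (fails at j=7)
  i=6: ✗ (fails at j=7)
Positions where it holds: {3} → 1.

1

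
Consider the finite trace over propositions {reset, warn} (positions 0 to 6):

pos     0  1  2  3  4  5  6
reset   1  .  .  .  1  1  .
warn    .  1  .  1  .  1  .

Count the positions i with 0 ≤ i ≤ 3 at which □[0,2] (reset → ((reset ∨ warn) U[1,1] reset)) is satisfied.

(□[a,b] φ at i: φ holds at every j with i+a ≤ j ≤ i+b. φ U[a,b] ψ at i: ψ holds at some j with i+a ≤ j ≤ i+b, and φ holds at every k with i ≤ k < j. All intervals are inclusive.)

2

Evaluate at each i in [0,3]:
  i=0: ✗ (fails at j=0)
  i=1: ✓ (all of [1,3])
  i=2: ✓ (all of [2,4])
  i=3: ✗ (fails at j=5)
Positions where it holds: {1, 2} → 2.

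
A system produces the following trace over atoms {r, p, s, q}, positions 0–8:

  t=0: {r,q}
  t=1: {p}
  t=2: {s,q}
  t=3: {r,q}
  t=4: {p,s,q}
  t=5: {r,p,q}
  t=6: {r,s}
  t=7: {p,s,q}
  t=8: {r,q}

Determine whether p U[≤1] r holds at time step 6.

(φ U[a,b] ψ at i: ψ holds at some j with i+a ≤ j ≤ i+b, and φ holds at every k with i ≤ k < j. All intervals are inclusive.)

Need some j in [6,7] with r, and p at every k in [6,j-1].
  j=6: r holds; no prefix to check → satisfied.

True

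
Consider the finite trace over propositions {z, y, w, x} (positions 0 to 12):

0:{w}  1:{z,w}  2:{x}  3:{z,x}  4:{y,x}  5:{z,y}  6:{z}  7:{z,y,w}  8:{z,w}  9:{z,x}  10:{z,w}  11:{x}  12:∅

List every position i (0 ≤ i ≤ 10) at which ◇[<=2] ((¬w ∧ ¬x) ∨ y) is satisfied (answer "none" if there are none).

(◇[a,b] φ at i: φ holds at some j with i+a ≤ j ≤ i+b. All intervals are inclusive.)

2, 3, 4, 5, 6, 7, 10

Evaluate at each i in [0,10]:
  i=0: ✗ (none in [0,2])
  i=1: ✗ (none in [1,3])
  i=2: ✓ (witness j=4)
  i=3: ✓ (witness j=4)
  i=4: ✓ (witness j=4)
  i=5: ✓ (witness j=5)
  i=6: ✓ (witness j=6)
  i=7: ✓ (witness j=7)
  i=8: ✗ (none in [8,10])
  i=9: ✗ (none in [9,11])
  i=10: ✓ (witness j=12)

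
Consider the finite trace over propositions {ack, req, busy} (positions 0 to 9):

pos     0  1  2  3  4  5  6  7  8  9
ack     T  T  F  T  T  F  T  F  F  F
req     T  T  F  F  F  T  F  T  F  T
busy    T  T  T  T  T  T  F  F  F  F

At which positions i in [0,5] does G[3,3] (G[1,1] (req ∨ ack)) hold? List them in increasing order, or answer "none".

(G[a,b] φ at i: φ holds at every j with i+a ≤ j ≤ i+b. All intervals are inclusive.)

Evaluate at each i in [0,5]:
  i=0: ✓ (all of [3,3])
  i=1: ✓ (all of [4,4])
  i=2: ✓ (all of [5,5])
  i=3: ✓ (all of [6,6])
  i=4: ✗ (fails at j=7)
  i=5: ✓ (all of [8,8])

0, 1, 2, 3, 5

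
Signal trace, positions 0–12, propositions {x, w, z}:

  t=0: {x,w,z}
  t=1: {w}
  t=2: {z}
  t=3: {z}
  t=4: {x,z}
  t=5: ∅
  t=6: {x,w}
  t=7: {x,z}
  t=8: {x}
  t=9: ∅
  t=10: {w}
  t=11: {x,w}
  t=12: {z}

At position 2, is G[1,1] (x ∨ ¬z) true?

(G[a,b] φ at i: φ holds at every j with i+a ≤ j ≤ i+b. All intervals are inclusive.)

Check (x ∨ ¬z) at every j in [3,3]:
  j=3: false
Fails at j=3 → formula fails.

False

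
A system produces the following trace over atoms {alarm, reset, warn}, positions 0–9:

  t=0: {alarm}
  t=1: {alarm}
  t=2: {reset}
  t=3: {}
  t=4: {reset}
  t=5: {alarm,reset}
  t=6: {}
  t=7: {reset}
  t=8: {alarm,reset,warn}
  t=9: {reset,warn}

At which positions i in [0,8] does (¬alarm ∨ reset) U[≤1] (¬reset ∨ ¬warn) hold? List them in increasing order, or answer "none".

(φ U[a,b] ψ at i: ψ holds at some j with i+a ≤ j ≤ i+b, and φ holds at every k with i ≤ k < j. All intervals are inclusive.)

Evaluate at each i in [0,8]:
  i=0: ✓ (rhs at j=0)
  i=1: ✓ (rhs at j=1)
  i=2: ✓ (rhs at j=2)
  i=3: ✓ (rhs at j=3)
  i=4: ✓ (rhs at j=4)
  i=5: ✓ (rhs at j=5)
  i=6: ✓ (rhs at j=6)
  i=7: ✓ (rhs at j=7)
  i=8: ✗ (no rhs in [8,9])

0, 1, 2, 3, 4, 5, 6, 7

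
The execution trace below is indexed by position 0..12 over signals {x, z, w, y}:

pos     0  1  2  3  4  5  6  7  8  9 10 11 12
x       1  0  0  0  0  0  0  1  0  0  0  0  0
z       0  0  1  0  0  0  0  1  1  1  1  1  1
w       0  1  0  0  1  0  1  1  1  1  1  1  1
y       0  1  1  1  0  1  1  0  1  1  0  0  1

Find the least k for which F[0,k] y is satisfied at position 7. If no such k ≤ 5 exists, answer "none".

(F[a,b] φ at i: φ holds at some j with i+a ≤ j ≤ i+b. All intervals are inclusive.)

1

Scan j = 7,8,… for y:
  j=7: fails
  j=8: holds
First hit at j=8, so smallest k = 8-7 = 1.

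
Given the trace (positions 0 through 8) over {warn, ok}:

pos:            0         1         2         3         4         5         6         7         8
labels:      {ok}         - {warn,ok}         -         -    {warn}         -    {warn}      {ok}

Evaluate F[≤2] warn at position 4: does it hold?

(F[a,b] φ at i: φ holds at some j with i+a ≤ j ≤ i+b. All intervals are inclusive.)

Check warn at each j in [4,6]:
  j=4: false
  j=5: true
  j=6: false
Found at j=5 → formula holds.

Yes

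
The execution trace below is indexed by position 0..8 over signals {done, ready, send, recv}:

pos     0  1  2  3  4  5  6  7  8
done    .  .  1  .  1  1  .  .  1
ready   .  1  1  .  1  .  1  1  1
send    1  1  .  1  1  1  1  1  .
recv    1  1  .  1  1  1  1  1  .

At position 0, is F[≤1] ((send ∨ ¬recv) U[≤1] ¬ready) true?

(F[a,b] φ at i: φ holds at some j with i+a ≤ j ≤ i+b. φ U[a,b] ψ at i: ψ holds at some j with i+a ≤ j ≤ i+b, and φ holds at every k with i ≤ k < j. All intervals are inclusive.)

Holds

Check ((send ∨ ¬recv) U[≤1] ¬ready) at each j in [0,1]:
  j=0: holds
  j=1: fails
Found at j=0 → formula holds.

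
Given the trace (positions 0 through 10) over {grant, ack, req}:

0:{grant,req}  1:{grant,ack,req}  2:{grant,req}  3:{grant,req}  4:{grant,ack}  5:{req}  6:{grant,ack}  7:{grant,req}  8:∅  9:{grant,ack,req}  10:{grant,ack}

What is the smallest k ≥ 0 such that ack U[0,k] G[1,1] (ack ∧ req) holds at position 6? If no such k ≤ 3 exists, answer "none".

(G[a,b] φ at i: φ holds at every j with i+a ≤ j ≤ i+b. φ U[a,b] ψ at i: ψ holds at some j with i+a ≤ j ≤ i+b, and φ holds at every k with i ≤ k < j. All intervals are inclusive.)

Need earliest j ≥ 6 with G[1,1] (ack ∧ req), and ack at every k in [6,j-1].
  j=6: rhs fails.
  j=7: rhs fails.
  j=8: rhs holds but lhs fails at k=7.
  j=9: rhs fails.
No witness within the range → none.

none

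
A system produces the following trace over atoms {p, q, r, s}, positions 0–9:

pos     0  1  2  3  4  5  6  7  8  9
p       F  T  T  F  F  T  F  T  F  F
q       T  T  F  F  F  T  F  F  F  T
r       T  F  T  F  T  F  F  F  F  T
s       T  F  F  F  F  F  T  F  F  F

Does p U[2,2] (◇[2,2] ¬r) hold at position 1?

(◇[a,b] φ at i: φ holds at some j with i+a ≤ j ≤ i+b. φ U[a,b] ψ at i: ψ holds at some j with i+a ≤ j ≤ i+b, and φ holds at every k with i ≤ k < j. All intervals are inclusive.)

Need some j in [3,3] with ◇[2,2] ¬r, and p at every k in [1,j-1].
  j=3: ◇[2,2] ¬r holds; p holds at every k in [1,2] → satisfied.

Yes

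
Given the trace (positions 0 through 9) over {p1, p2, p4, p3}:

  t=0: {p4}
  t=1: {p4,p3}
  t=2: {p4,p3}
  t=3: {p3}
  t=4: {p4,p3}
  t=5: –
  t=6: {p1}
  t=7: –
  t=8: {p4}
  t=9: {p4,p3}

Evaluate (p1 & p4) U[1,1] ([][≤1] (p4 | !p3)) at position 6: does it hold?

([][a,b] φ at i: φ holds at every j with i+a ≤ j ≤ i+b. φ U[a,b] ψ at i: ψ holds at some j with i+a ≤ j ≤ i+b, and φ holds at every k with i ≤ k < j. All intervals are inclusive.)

Need some j in [7,7] with [][≤1] (p4 | !p3), and (p1 & p4) at every k in [6,j-1].
  j=7: [][≤1] (p4 | !p3) holds, but (p1 & p4) fails at k=6 → not this j.
No j in the window works → until fails.

False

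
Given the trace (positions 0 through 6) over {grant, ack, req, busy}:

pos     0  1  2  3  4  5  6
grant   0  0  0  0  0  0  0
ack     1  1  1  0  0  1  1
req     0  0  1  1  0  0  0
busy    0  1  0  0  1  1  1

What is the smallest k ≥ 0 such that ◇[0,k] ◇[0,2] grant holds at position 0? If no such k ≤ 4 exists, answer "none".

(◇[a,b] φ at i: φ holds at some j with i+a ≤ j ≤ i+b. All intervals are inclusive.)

none

Scan j = 0,1,… for ◇[0,2] grant:
  j=0: fails
  j=1: fails
  j=2: fails
  j=3: fails
  j=4: fails
No j in [0,4] satisfies it → none.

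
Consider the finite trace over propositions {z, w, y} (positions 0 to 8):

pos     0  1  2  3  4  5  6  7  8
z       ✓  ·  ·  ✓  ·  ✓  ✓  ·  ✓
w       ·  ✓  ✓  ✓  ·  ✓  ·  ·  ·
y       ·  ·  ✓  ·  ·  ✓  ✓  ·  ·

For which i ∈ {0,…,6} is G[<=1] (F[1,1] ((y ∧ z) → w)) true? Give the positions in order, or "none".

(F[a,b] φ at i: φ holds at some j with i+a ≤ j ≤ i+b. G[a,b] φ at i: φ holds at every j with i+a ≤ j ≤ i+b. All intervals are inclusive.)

0, 1, 2, 3, 6

Evaluate at each i in [0,6]:
  i=0: ✓ (all of [0,1])
  i=1: ✓ (all of [1,2])
  i=2: ✓ (all of [2,3])
  i=3: ✓ (all of [3,4])
  i=4: ✗ (fails at j=5)
  i=5: ✗ (fails at j=5)
  i=6: ✓ (all of [6,7])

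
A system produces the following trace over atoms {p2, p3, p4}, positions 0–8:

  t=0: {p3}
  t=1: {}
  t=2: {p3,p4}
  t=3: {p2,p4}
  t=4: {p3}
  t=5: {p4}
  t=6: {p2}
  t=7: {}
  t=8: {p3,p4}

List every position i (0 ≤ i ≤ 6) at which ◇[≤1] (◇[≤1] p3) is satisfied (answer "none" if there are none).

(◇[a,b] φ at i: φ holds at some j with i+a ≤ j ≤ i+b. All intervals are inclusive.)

0, 1, 2, 3, 4, 6

Evaluate at each i in [0,6]:
  i=0: ✓ (witness j=0)
  i=1: ✓ (witness j=1)
  i=2: ✓ (witness j=2)
  i=3: ✓ (witness j=3)
  i=4: ✓ (witness j=4)
  i=5: ✗ (none in [5,6])
  i=6: ✓ (witness j=7)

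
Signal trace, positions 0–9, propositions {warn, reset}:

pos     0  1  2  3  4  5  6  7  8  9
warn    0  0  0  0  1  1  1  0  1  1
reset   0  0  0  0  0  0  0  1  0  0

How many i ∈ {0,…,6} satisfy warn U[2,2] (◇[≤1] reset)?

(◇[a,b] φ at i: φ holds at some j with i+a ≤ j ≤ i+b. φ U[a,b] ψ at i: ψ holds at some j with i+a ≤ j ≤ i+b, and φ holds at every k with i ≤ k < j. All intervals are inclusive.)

2

Evaluate at each i in [0,6]:
  i=0: ✗ (no rhs in [2,2])
  i=1: ✗ (no rhs in [3,3])
  i=2: ✗ (no rhs in [4,4])
  i=3: ✗ (no rhs in [5,5])
  i=4: ✓ (rhs at j=6; lhs holds on [4,5])
  i=5: ✓ (rhs at j=7; lhs holds on [5,6])
  i=6: ✗ (no rhs in [8,8])
Positions where it holds: {4, 5} → 2.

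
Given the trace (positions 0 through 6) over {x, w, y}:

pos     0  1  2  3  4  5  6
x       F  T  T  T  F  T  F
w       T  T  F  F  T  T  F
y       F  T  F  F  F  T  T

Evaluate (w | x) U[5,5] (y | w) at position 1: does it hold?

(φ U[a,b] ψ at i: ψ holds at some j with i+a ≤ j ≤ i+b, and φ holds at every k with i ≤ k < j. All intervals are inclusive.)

Need some j in [6,6] with (y | w), and (w | x) at every k in [1,j-1].
  j=6: (y | w) holds; (w | x) holds at every k in [1,5] → satisfied.

Holds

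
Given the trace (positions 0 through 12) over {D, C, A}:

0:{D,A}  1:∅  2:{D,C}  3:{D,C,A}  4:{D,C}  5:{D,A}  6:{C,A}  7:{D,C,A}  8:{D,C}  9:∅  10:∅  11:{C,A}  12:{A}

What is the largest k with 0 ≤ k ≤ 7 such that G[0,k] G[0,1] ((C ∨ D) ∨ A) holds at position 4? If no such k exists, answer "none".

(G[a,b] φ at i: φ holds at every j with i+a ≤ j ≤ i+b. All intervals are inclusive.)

3

G[0,1] ((C ∨ D) ∨ A) must hold from j=4 onward; find where it first fails.
  j=4: holds
  j=5: holds
  j=6: holds
  j=7: holds
  j=8: fails
Holds on [4,7], so largest k = 3.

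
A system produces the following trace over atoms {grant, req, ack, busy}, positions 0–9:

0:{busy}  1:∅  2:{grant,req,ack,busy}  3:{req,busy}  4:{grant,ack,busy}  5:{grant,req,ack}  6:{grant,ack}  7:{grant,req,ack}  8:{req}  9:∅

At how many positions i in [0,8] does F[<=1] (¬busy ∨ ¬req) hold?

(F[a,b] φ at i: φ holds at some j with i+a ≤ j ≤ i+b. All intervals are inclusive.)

8

Evaluate at each i in [0,8]:
  i=0: ✓ (witness j=0)
  i=1: ✓ (witness j=1)
  i=2: ✗ (none in [2,3])
  i=3: ✓ (witness j=4)
  i=4: ✓ (witness j=4)
  i=5: ✓ (witness j=5)
  i=6: ✓ (witness j=6)
  i=7: ✓ (witness j=7)
  i=8: ✓ (witness j=8)
Positions where it holds: {0, 1, 3, 4, 5, 6, 7, 8} → 8.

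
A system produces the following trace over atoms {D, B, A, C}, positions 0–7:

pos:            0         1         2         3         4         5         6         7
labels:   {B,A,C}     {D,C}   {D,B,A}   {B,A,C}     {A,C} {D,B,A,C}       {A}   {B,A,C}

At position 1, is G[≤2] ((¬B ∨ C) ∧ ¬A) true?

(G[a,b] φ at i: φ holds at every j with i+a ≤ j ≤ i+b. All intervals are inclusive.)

Does not hold

Check ((¬B ∨ C) ∧ ¬A) at every j in [1,3]:
  j=1: true
  j=2: false
  j=3: false
Fails at j=2 → formula fails.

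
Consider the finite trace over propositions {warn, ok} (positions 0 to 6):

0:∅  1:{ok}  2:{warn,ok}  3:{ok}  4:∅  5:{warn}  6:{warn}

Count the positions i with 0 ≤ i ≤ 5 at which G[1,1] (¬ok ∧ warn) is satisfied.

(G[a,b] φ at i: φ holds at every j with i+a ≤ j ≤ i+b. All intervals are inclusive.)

Evaluate at each i in [0,5]:
  i=0: ✗ (fails at j=1)
  i=1: ✗ (fails at j=2)
  i=2: ✗ (fails at j=3)
  i=3: ✗ (fails at j=4)
  i=4: ✓ (all of [5,5])
  i=5: ✓ (all of [6,6])
Positions where it holds: {4, 5} → 2.

2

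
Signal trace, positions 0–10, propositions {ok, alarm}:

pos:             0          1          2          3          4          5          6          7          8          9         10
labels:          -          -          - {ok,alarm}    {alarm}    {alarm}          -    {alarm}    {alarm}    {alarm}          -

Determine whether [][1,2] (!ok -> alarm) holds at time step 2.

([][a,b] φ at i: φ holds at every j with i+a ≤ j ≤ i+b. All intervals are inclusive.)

Yes

Check (!ok -> alarm) at every j in [3,4]:
  j=3: antecedent false → ✓
  j=4: antecedent true; consequent true → ✓
All positions satisfy it → formula holds.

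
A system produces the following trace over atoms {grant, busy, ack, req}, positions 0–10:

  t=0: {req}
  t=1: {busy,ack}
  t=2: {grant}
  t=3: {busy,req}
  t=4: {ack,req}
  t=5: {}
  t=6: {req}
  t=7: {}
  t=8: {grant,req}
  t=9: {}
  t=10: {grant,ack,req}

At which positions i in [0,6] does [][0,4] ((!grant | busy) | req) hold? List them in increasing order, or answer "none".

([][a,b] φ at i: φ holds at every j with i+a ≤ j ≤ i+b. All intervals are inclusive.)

Evaluate at each i in [0,6]:
  i=0: ✗ (fails at j=2)
  i=1: ✗ (fails at j=2)
  i=2: ✗ (fails at j=2)
  i=3: ✓ (all of [3,7])
  i=4: ✓ (all of [4,8])
  i=5: ✓ (all of [5,9])
  i=6: ✓ (all of [6,10])

3, 4, 5, 6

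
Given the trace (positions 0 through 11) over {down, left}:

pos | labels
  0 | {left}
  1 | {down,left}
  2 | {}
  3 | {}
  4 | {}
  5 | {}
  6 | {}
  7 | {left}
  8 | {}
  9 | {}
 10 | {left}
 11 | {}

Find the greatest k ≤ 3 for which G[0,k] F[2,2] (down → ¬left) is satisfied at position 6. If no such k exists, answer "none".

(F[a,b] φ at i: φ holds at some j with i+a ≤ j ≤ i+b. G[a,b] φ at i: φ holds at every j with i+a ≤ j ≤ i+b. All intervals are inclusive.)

3

F[2,2] (down → ¬left) must hold from j=6 onward; find where it first fails.
  j=6: holds
  j=7: holds
  j=8: holds
  j=9: holds
Holds through j=9; largest k = 3.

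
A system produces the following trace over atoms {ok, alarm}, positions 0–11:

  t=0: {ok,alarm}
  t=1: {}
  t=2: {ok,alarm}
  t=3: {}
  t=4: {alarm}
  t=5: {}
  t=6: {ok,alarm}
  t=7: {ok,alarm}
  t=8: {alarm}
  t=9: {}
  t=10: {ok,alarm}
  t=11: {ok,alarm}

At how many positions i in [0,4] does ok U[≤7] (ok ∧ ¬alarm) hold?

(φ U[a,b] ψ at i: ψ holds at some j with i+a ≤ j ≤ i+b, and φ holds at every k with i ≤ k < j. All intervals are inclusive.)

0

Evaluate at each i in [0,4]:
  i=0: ✗ (no rhs in [0,7])
  i=1: ✗ (no rhs in [1,8])
  i=2: ✗ (no rhs in [2,9])
  i=3: ✗ (no rhs in [3,10])
  i=4: ✗ (no rhs in [4,11])
Positions where it holds: {} → 0.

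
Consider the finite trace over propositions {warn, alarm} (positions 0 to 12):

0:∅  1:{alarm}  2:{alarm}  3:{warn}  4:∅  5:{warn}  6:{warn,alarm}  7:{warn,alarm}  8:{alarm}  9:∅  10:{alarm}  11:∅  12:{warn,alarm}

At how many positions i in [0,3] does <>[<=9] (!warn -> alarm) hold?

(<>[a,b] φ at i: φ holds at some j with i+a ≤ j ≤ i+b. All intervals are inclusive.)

Evaluate at each i in [0,3]:
  i=0: ✓ (witness j=1)
  i=1: ✓ (witness j=1)
  i=2: ✓ (witness j=2)
  i=3: ✓ (witness j=3)
Positions where it holds: {0, 1, 2, 3} → 4.

4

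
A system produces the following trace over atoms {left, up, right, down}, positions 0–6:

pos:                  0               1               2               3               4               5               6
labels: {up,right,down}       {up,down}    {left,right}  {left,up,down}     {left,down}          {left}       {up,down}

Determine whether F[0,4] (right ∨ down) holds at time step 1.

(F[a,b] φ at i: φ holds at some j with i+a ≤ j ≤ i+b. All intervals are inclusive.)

Check (right ∨ down) at each j in [1,5]:
  j=1: true
  j=2: true
  j=3: true
  j=4: true
  j=5: false
Found at j=1 → formula holds.

Holds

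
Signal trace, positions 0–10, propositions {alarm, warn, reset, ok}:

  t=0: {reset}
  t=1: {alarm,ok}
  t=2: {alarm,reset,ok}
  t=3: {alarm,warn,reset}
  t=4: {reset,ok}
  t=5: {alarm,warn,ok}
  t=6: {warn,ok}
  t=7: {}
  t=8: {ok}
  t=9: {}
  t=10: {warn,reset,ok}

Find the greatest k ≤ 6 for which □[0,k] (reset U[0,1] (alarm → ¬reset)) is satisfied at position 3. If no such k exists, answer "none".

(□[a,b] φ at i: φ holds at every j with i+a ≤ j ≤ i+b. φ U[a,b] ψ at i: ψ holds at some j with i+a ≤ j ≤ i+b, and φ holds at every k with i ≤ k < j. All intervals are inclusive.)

6

(reset U[0,1] (alarm → ¬reset)) must hold from j=3 onward; find where it first fails.
  j=3: holds
  j=4: holds
  j=5: holds
  j=6: holds
  j=7: holds
  j=8: holds
  j=9: holds
Holds through j=9; largest k = 6.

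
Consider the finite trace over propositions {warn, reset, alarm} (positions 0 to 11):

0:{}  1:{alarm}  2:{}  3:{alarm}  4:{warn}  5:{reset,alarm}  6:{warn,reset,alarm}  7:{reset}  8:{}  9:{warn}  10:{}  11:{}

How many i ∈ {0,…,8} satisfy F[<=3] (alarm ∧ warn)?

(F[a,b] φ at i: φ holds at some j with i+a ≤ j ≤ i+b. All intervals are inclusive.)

Evaluate at each i in [0,8]:
  i=0: ✗ (none in [0,3])
  i=1: ✗ (none in [1,4])
  i=2: ✗ (none in [2,5])
  i=3: ✓ (witness j=6)
  i=4: ✓ (witness j=6)
  i=5: ✓ (witness j=6)
  i=6: ✓ (witness j=6)
  i=7: ✗ (none in [7,10])
  i=8: ✗ (none in [8,11])
Positions where it holds: {3, 4, 5, 6} → 4.

4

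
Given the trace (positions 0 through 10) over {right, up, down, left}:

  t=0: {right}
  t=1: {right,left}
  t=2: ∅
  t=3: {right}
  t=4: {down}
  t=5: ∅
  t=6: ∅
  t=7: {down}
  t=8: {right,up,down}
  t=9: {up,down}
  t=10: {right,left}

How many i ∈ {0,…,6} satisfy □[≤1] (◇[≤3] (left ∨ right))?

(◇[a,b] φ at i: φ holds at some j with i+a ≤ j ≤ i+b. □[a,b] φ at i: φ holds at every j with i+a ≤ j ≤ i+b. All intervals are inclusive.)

Evaluate at each i in [0,6]:
  i=0: ✓ (all of [0,1])
  i=1: ✓ (all of [1,2])
  i=2: ✓ (all of [2,3])
  i=3: ✗ (fails at j=4)
  i=4: ✗ (fails at j=4)
  i=5: ✓ (all of [5,6])
  i=6: ✓ (all of [6,7])
Positions where it holds: {0, 1, 2, 5, 6} → 5.

5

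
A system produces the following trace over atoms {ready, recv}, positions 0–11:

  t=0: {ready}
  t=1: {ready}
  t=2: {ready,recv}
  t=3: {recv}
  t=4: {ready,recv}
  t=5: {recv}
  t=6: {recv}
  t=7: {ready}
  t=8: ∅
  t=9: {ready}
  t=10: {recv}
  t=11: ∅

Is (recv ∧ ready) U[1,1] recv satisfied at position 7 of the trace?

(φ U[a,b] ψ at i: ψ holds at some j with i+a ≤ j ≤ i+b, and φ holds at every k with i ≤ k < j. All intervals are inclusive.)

Does not hold

Need some j in [8,8] with recv, and (recv ∧ ready) at every k in [7,j-1].
  j=8: recv false.
No j in the window works → until fails.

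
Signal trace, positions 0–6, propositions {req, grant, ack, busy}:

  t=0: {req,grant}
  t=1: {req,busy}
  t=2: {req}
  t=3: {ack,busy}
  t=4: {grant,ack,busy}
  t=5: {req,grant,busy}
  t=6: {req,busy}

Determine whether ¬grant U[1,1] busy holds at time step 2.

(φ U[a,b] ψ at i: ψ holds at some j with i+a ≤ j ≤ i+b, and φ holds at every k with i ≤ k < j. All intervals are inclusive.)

Need some j in [3,3] with busy, and ¬grant at every k in [2,j-1].
  j=3: busy holds; ¬grant holds at every k in [2,2] → satisfied.

True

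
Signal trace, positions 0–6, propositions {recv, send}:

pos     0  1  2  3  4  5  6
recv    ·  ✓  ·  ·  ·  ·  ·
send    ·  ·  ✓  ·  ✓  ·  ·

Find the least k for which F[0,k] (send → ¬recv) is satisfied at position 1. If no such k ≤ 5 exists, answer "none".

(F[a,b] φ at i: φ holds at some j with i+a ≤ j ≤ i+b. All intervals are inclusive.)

Scan j = 1,2,… for (send → ¬recv):
  j=1: holds
First hit at j=1, so smallest k = 1-1 = 0.

0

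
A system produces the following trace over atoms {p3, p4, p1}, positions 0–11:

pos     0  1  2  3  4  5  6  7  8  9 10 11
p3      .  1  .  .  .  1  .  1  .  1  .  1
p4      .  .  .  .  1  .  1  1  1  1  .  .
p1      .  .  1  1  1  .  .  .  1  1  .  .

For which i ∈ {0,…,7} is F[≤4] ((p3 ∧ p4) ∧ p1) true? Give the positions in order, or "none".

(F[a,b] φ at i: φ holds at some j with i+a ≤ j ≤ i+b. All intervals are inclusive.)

5, 6, 7

Evaluate at each i in [0,7]:
  i=0: ✗ (none in [0,4])
  i=1: ✗ (none in [1,5])
  i=2: ✗ (none in [2,6])
  i=3: ✗ (none in [3,7])
  i=4: ✗ (none in [4,8])
  i=5: ✓ (witness j=9)
  i=6: ✓ (witness j=9)
  i=7: ✓ (witness j=9)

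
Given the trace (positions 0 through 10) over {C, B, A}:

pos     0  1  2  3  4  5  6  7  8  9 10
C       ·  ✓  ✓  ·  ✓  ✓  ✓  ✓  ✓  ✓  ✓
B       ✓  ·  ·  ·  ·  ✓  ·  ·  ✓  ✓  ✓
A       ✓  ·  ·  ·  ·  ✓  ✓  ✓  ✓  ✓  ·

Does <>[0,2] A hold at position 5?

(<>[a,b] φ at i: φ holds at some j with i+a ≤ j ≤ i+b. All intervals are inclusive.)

Check A at each j in [5,7]:
  j=5: true
  j=6: true
  j=7: true
Found at j=5 → formula holds.

True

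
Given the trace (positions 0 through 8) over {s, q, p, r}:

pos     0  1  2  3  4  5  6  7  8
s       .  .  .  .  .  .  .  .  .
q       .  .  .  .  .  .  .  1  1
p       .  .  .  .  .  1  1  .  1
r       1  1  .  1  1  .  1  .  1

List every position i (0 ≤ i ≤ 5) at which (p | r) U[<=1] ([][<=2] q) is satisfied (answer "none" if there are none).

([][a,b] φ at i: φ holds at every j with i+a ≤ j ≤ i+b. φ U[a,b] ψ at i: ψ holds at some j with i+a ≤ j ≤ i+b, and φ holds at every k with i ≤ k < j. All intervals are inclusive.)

Evaluate at each i in [0,5]:
  i=0: ✗ (no rhs in [0,1])
  i=1: ✗ (no rhs in [1,2])
  i=2: ✗ (no rhs in [2,3])
  i=3: ✗ (no rhs in [3,4])
  i=4: ✗ (no rhs in [4,5])
  i=5: ✗ (no rhs in [5,6])

none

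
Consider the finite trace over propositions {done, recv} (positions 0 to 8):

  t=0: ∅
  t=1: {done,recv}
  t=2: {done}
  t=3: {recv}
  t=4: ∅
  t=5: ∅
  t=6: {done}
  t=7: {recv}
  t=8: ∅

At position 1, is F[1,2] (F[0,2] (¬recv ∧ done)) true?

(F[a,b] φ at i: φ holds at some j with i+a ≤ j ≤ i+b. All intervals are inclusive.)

Check F[0,2] (¬recv ∧ done) at each j in [2,3]:
  j=2: holds (witness at 2)
  j=3: fails (none in [3,5])
Found at j=2 → formula holds.

Holds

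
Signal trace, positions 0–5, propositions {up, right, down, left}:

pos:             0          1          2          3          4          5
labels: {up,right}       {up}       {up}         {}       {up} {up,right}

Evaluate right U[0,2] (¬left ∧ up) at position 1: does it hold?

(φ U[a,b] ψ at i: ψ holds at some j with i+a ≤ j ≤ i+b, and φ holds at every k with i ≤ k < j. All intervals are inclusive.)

Need some j in [1,3] with (¬left ∧ up), and right at every k in [1,j-1].
  j=1: (¬left ∧ up) holds; no prefix to check → satisfied.

Yes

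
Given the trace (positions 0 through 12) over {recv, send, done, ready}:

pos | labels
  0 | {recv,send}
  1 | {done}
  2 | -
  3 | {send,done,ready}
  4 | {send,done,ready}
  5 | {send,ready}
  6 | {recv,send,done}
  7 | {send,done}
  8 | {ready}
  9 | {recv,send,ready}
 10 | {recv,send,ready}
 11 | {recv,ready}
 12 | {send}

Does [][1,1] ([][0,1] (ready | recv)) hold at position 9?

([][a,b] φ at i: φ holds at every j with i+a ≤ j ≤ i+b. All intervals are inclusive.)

True

Check [][0,1] (ready | recv) at every j in [10,10]:
  j=10: holds on [10,11]
All positions satisfy it → formula holds.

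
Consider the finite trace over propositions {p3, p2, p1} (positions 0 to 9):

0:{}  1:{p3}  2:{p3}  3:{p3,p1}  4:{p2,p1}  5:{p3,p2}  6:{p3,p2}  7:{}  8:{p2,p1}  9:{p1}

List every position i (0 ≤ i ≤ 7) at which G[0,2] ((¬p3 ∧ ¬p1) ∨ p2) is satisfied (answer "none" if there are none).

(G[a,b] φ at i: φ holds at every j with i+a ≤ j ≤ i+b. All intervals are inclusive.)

4, 5, 6

Evaluate at each i in [0,7]:
  i=0: ✗ (fails at j=1)
  i=1: ✗ (fails at j=1)
  i=2: ✗ (fails at j=2)
  i=3: ✗ (fails at j=3)
  i=4: ✓ (all of [4,6])
  i=5: ✓ (all of [5,7])
  i=6: ✓ (all of [6,8])
  i=7: ✗ (fails at j=9)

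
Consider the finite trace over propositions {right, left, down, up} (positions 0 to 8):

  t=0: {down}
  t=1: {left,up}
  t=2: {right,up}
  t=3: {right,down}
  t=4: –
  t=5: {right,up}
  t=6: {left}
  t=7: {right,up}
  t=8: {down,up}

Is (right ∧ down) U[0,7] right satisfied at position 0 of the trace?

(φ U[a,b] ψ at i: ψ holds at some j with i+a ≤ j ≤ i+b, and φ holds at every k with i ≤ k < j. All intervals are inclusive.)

No

Need some j in [0,7] with right, and (right ∧ down) at every k in [0,j-1].
  j=0: right false.
  j=1: right false.
  j=2: right holds, but (right ∧ down) fails at k=0 → not this j.
  j=3: right holds, but (right ∧ down) fails at k=0 → not this j.
  j=4: right false.
  j=5: right holds, but (right ∧ down) fails at k=0 → not this j.
  j=6: right false.
  j=7: right holds, but (right ∧ down) fails at k=0 → not this j.
No j in the window works → until fails.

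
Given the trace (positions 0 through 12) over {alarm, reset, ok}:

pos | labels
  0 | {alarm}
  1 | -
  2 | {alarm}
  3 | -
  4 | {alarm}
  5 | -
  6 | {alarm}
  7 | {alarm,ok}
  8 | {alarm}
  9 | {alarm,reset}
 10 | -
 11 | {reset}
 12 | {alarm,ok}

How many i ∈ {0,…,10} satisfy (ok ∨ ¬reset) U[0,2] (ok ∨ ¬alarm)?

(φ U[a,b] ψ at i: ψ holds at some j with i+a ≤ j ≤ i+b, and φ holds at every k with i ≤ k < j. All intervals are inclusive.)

Evaluate at each i in [0,10]:
  i=0: ✓ (rhs at j=1; lhs holds on [0,0])
  i=1: ✓ (rhs at j=1)
  i=2: ✓ (rhs at j=3; lhs holds on [2,2])
  i=3: ✓ (rhs at j=3)
  i=4: ✓ (rhs at j=5; lhs holds on [4,4])
  i=5: ✓ (rhs at j=5)
  i=6: ✓ (rhs at j=7; lhs holds on [6,6])
  i=7: ✓ (rhs at j=7)
  i=8: ✗ (lhs fails at k=9 before rhs at j=10)
  i=9: ✗ (lhs fails at k=9 before rhs at j=10)
  i=10: ✓ (rhs at j=10)
Positions where it holds: {0, 1, 2, 3, 4, 5, 6, 7, 10} → 9.

9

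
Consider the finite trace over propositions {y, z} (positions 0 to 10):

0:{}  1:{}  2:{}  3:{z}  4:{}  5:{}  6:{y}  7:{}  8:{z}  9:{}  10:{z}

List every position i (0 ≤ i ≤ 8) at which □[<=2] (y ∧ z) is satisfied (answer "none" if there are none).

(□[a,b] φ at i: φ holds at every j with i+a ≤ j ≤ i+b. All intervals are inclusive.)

none

Evaluate at each i in [0,8]:
  i=0: ✗ (fails at j=0)
  i=1: ✗ (fails at j=1)
  i=2: ✗ (fails at j=2)
  i=3: ✗ (fails at j=3)
  i=4: ✗ (fails at j=4)
  i=5: ✗ (fails at j=5)
  i=6: ✗ (fails at j=6)
  i=7: ✗ (fails at j=7)
  i=8: ✗ (fails at j=8)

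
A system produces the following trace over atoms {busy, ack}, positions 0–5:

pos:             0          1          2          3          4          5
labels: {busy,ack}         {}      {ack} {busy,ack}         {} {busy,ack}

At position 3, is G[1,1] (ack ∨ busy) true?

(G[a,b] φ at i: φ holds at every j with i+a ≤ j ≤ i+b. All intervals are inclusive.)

Check (ack ∨ busy) at every j in [4,4]:
  j=4: false
Fails at j=4 → formula fails.

Does not hold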